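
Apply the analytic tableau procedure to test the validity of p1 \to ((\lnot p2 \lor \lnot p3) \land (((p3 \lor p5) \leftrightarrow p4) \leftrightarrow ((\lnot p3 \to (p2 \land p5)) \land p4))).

Assume the negation and expand:
Initial set: {\lnot (p1 \to ((\lnot p2 \lor \lnot p3) \land (((p3 \lor p5) \leftrightarrow p4) \leftrightarrow ((\lnot p3 \to (p2 \land p5)) \land p4))))}.
\lnot (p1 \to ((\lnot p2 \lor \lnot p3) \land (((p3 \lor p5) \leftrightarrow p4) \leftrightarrow ((\lnot p3 \to (p2 \land p5)) \land p4)))): α-rule — add p1, \lnot ((\lnot p2 \lor \lnot p3) \land (((p3 \lor p5) \leftrightarrow p4) \leftrightarrow ((\lnot p3 \to (p2 \land p5)) \land p4))).
\lnot ((\lnot p2 \lor \lnot p3) \land (((p3 \lor p5) \leftrightarrow p4) \leftrightarrow ((\lnot p3 \to (p2 \land p5)) \land p4))): β-rule — branch into \lnot (\lnot p2 \lor \lnot p3)  //  \lnot (((p3 \lor p5) \leftrightarrow p4) \leftrightarrow ((\lnot p3 \to (p2 \land p5)) \land p4)).
  branch 1 (add \lnot (\lnot p2 \lor \lnot p3)):
    \lnot (\lnot p2 \lor \lnot p3): α-rule — add \lnot \lnot p2, \lnot \lnot p3.
    ○ open, literals {p1=T, p2=T, p3=T}.
  branch 2 (add \lnot (((p3 \lor p5) \leftrightarrow p4) \leftrightarrow ((\lnot p3 \to (p2 \land p5)) \land p4))):
    \lnot (((p3 \lor p5) \leftrightarrow p4) \leftrightarrow ((\lnot p3 \to (p2 \land p5)) \land p4)): β-rule — branch into ((p3 \lor p5) \leftrightarrow p4), \lnot ((\lnot p3 \to (p2 \land p5)) \land p4)  //  \lnot ((p3 \lor p5) \leftrightarrow p4), ((\lnot p3 \to (p2 \land p5)) \land p4).
      branch 2.1 (add ((p3 \lor p5) \leftrightarrow p4), \lnot ((\lnot p3 \to (p2 \land p5)) \land p4)):
        ((p3 \lor p5) \leftrightarrow p4): β-rule — branch into (p3 \lor p5), p4  //  \lnot (p3 \lor p5), \lnot p4.
          branch 2.1.1 (add (p3 \lor p5), p4):
            \lnot ((\lnot p3 \to (p2 \land p5)) \land p4): β-rule — branch into \lnot (\lnot p3 \to (p2 \land p5))  //  \lnot p4.
              branch 2.1.1.1 (add \lnot (\lnot p3 \to (p2 \land p5))):
                \lnot (\lnot p3 \to (p2 \land p5)): α-rule — add \lnot p3, \lnot (p2 \land p5).
                (p3 \lor p5): β-rule — branch into p3  //  p5.
                  branch 2.1.1.1.1 (add p3):
                    × closes — contains both p3 and \lnot p3.
                  branch 2.1.1.1.2 (add p5):
                    \lnot (p2 \land p5): β-rule — branch into \lnot p2  //  \lnot p5.
                      branch 2.1.1.1.2.1 (add \lnot p2):
                        ○ open, literals {p1=T, p2=F, p3=F, p4=T, p5=T}.
                      branch 2.1.1.1.2.2 (add \lnot p5):
                        × closes — contains both p5 and \lnot p5.
              branch 2.1.1.2 (add \lnot p4):
                × closes — contains both p4 and \lnot p4.
          branch 2.1.2 (add \lnot (p3 \lor p5), \lnot p4):
            \lnot (p3 \lor p5): α-rule — add \lnot p3, \lnot p5.
            \lnot ((\lnot p3 \to (p2 \land p5)) \land p4): β-rule — branch into \lnot (\lnot p3 \to (p2 \land p5))  //  \lnot p4.
              branch 2.1.2.1 (add \lnot (\lnot p3 \to (p2 \land p5))):
                \lnot (\lnot p3 \to (p2 \land p5)): α-rule — add \lnot p3, \lnot (p2 \land p5).
                \lnot (p2 \land p5): β-rule — branch into \lnot p2  //  \lnot p5.
                  branch 2.1.2.1.1 (add \lnot p2):
                    ○ open, literals {p1=T, p2=F, p3=F, p4=F, p5=F}.
                  branch 2.1.2.1.2 (add \lnot p5):
                    ○ open, literals {p1=T, p3=F, p4=F, p5=F}.
              branch 2.1.2.2 (add \lnot p4):
                ○ open, literals {p1=T, p3=F, p4=F, p5=F}.
      branch 2.2 (add \lnot ((p3 \lor p5) \leftrightarrow p4), ((\lnot p3 \to (p2 \land p5)) \land p4)):
        ((\lnot p3 \to (p2 \land p5)) \land p4): α-rule — add (\lnot p3 \to (p2 \land p5)), p4.
        \lnot ((p3 \lor p5) \leftrightarrow p4): β-rule — branch into (p3 \lor p5), \lnot p4  //  \lnot (p3 \lor p5), p4.
          branch 2.2.1 (add (p3 \lor p5), \lnot p4):
            × closes — contains both p4 and \lnot p4.
          branch 2.2.2 (add \lnot (p3 \lor p5), p4):
            \lnot (p3 \lor p5): α-rule — add \lnot p3, \lnot p5.
            (\lnot p3 \to (p2 \land p5)): β-rule — branch into \lnot \lnot p3  //  (p2 \land p5).
              branch 2.2.2.1 (add \lnot \lnot p3):
                × closes — contains both p3 and \lnot p3.
              branch 2.2.2.2 (add (p2 \land p5)):
                (p2 \land p5): α-rule — add p2, p5.
                × closes — contains both p5 and \lnot p5.
6 branches closed, 5 open.
An open branch gives a countermodel: p1=T, p2=T, p3=T (unmentioned atoms arbitrary); under it the original formula is false.

Not valid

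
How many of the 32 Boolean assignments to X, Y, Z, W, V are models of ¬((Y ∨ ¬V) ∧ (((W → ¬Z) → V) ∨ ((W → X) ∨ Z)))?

Initial set: {¬((Y ∨ ¬V) ∧ (((W → ¬Z) → V) ∨ ((W → X) ∨ Z)))}.
¬((Y ∨ ¬V) ∧ (((W → ¬Z) → V) ∨ ((W → X) ∨ Z))): β-rule — branch into ¬(Y ∨ ¬V)  //  ¬(((W → ¬Z) → V) ∨ ((W → X) ∨ Z)).
  branch 1 (add ¬(Y ∨ ¬V)):
    ¬(Y ∨ ¬V): α-rule — add ¬Y, ¬¬V.
    ○ open, literals {V=T, Y=F}.
  branch 2 (add ¬(((W → ¬Z) → V) ∨ ((W → X) ∨ Z))):
    ¬(((W → ¬Z) → V) ∨ ((W → X) ∨ Z)): α-rule — add ¬((W → ¬Z) → V), ¬((W → X) ∨ Z).
    ¬((W → ¬Z) → V): α-rule — add (W → ¬Z), ¬V.
    ¬((W → X) ∨ Z): α-rule — add ¬(W → X), ¬Z.
    ¬(W → X): α-rule — add W, ¬X.
    (W → ¬Z): β-rule — branch into ¬W  //  ¬Z.
      branch 2.1 (add ¬W):
        × closes — contains both W and ¬W.
      branch 2.2 (add ¬Z):
        ○ open, literals {V=F, W=T, X=F, Z=F}.
1 branch closed, 2 open.
Each open branch fixes some atoms; the unmentioned ones are free. Counting distinct full assignments: branch {V=T, Y=F} (X, Z, W) contributes 8 new; branch {V=F, W=T, X=F, Z=F} (Y) contributes 2 new. Total: 10.

10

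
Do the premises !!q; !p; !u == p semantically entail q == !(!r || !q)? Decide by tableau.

Initial set: {T !!q; T !p; T (!u == p); F (q == !(!r || !q))}.
T !!q: drop double negation, giving T q.
T (!u == p): β-rule — branch into T !u, T p  //  F !u, F p.
  branch 1 (add T !u, T p):
    × closes — contains both p and !p.
  branch 2 (add F !u, F p):
    F (q == !(!r || !q)): β-rule — branch into T q, F !(!r || !q)  //  F q, T !(!r || !q).
      branch 2.1 (add T q, F !(!r || !q)):
        F !(!r || !q): β-rule — branch into T !r  //  T !q.
          branch 2.1.1 (add T !r):
            ○ open, literals {p=false, q=true, r=false, u=true}.
          branch 2.1.2 (add T !q):
            × closes — contains both q and !q.
      branch 2.2 (add F q, T !(!r || !q)):
        × closes — contains both q and !q.
3 branches closed, 1 open.
An open branch gives a countermodel: p=false, q=true, r=false, u=true (unmentioned atoms arbitrary); the premises hold there but the conclusion fails.

No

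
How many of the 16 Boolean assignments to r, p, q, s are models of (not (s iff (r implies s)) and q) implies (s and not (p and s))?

14

Initial set: {((not (s iff (r implies s)) and q) implies (s and not (p and s)))}.
((not (s iff (r implies s)) and q) implies (s and not (p and s))): β-rule — branch into not (not (s iff (r implies s)) and q)  //  (s and not (p and s)).
  branch 1 (add not (not (s iff (r implies s)) and q)):
    not (not (s iff (r implies s)) and q): β-rule — branch into not not (s iff (r implies s))  //  not q.
      branch 1.1 (add not not (s iff (r implies s))):
        not not (s iff (r implies s)): β-rule — branch into s, (r implies s)  //  not s, not (r implies s).
          branch 1.1.1 (add s, (r implies s)):
            (r implies s): β-rule — branch into not r  //  s.
              branch 1.1.1.1 (add not r):
                ○ open, literals {r=F, s=T}.
              branch 1.1.1.2 (add s):
                ○ open, literals {s=T}.
          branch 1.1.2 (add not s, not (r implies s)):
            not (r implies s): α-rule — add r, not s.
            ○ open, literals {r=T, s=F}.
      branch 1.2 (add not q):
        ○ open, literals {q=F}.
  branch 2 (add (s and not (p and s))):
    (s and not (p and s)): α-rule — add s, not (p and s).
    not (p and s): β-rule — branch into not p  //  not s.
      branch 2.1 (add not p):
        ○ open, literals {p=F, s=T}.
      branch 2.2 (add not s):
        × closes — contains both s and not s.
1 branch closed, 5 open.
Each open branch fixes some atoms; the unmentioned ones are free. Counting distinct full assignments: branch {r=F, s=T} (p, q) contributes 4 new; branch {s=T} (r, p, q) contributes 4 new; branch {r=T, s=F} (p, q) contributes 4 new; branch {q=F} (r, p, s) contributes 2 new; branch {p=F, s=T} (r, q) contributes 0 new. Total: 14.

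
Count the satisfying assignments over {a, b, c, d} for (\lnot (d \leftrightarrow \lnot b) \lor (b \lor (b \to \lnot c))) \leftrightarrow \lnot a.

Initial set: {((\lnot (d \leftrightarrow \lnot b) \lor (b \lor (b \to \lnot c))) \leftrightarrow \lnot a)}.
((\lnot (d \leftrightarrow \lnot b) \lor (b \lor (b \to \lnot c))) \leftrightarrow \lnot a): β-rule — branch into (\lnot (d \leftrightarrow \lnot b) \lor (b \lor (b \to \lnot c))), \lnot a  //  \lnot (\lnot (d \leftrightarrow \lnot b) \lor (b \lor (b \to \lnot c))), \lnot \lnot a.
  branch 1 (add (\lnot (d \leftrightarrow \lnot b) \lor (b \lor (b \to \lnot c))), \lnot a):
    (\lnot (d \leftrightarrow \lnot b) \lor (b \lor (b \to \lnot c))): β-rule — branch into \lnot (d \leftrightarrow \lnot b)  //  (b \lor (b \to \lnot c)).
      branch 1.1 (add \lnot (d \leftrightarrow \lnot b)):
        \lnot (d \leftrightarrow \lnot b): β-rule — branch into d, \lnot \lnot b  //  \lnot d, \lnot b.
          branch 1.1.1 (add d, \lnot \lnot b):
            ○ open, literals {a=0, b=1, d=1}.
          branch 1.1.2 (add \lnot d, \lnot b):
            ○ open, literals {a=0, b=0, d=0}.
      branch 1.2 (add (b \lor (b \to \lnot c))):
        (b \lor (b \to \lnot c)): β-rule — branch into b  //  (b \to \lnot c).
          branch 1.2.1 (add b):
            ○ open, literals {a=0, b=1}.
          branch 1.2.2 (add (b \to \lnot c)):
            (b \to \lnot c): β-rule — branch into \lnot b  //  \lnot c.
              branch 1.2.2.1 (add \lnot b):
                ○ open, literals {a=0, b=0}.
              branch 1.2.2.2 (add \lnot c):
                ○ open, literals {a=0, c=0}.
  branch 2 (add \lnot (\lnot (d \leftrightarrow \lnot b) \lor (b \lor (b \to \lnot c))), \lnot \lnot a):
    \lnot (\lnot (d \leftrightarrow \lnot b) \lor (b \lor (b \to \lnot c))): α-rule — add \lnot \lnot (d \leftrightarrow \lnot b), \lnot (b \lor (b \to \lnot c)).
    \lnot (b \lor (b \to \lnot c)): α-rule — add \lnot b, \lnot (b \to \lnot c).
    \lnot (b \to \lnot c): α-rule — add b, \lnot \lnot c.
    × closes — contains both b and \lnot b.
1 branch closed, 5 open.
Each open branch fixes some atoms; the unmentioned ones are free. Counting distinct full assignments: branch {a=0, b=1, d=1} (c) contributes 2 new; branch {a=0, b=0, d=0} (c) contributes 2 new; branch {a=0, b=1} (c, d) contributes 2 new; branch {a=0, b=0} (c, d) contributes 2 new; branch {a=0, c=0} (b, d) contributes 0 new. Total: 8.

8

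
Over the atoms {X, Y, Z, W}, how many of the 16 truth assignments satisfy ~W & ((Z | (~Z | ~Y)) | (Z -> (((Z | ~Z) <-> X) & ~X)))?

8

Initial set: {(~W & ((Z | (~Z | ~Y)) | (Z -> (((Z | ~Z) <-> X) & ~X))))}.
(~W & ((Z | (~Z | ~Y)) | (Z -> (((Z | ~Z) <-> X) & ~X)))): α-rule — add ~W, ((Z | (~Z | ~Y)) | (Z -> (((Z | ~Z) <-> X) & ~X))).
((Z | (~Z | ~Y)) | (Z -> (((Z | ~Z) <-> X) & ~X))): β-rule — branch into (Z | (~Z | ~Y))  //  (Z -> (((Z | ~Z) <-> X) & ~X)).
  branch 1 (add (Z | (~Z | ~Y))):
    (Z | (~Z | ~Y)): β-rule — branch into Z  //  (~Z | ~Y).
      branch 1.1 (add Z):
        ○ open, literals {W=false, Z=true}.
      branch 1.2 (add (~Z | ~Y)):
        (~Z | ~Y): β-rule — branch into ~Z  //  ~Y.
          branch 1.2.1 (add ~Z):
            ○ open, literals {W=false, Z=false}.
          branch 1.2.2 (add ~Y):
            ○ open, literals {W=false, Y=false}.
  branch 2 (add (Z -> (((Z | ~Z) <-> X) & ~X))):
    (Z -> (((Z | ~Z) <-> X) & ~X)): β-rule — branch into ~Z  //  (((Z | ~Z) <-> X) & ~X).
      branch 2.1 (add ~Z):
        ○ open, literals {W=false, Z=false}.
      branch 2.2 (add (((Z | ~Z) <-> X) & ~X)):
        (((Z | ~Z) <-> X) & ~X): α-rule — add ((Z | ~Z) <-> X), ~X.
        ((Z | ~Z) <-> X): β-rule — branch into (Z | ~Z), X  //  ~(Z | ~Z), ~X.
          branch 2.2.1 (add (Z | ~Z), X):
            × closes — contains both X and ~X.
          branch 2.2.2 (add ~(Z | ~Z), ~X):
            ~(Z | ~Z): α-rule — add ~Z, ~~Z.
            × closes — contains both Z and ~Z.
2 branches closed, 4 open.
Each open branch fixes some atoms; the unmentioned ones are free. Counting distinct full assignments: branch {W=false, Z=true} (X, Y) contributes 4 new; branch {W=false, Z=false} (X, Y) contributes 4 new; branch {W=false, Y=false} (X, Z) contributes 0 new; branch {W=false, Z=false} (X, Y) contributes 0 new. Total: 8.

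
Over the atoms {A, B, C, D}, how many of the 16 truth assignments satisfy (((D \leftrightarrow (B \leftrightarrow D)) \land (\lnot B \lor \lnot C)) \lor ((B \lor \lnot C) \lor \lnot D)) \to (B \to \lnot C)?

Initial set: {((((D \leftrightarrow (B \leftrightarrow D)) \land (\lnot B \lor \lnot C)) \lor ((B \lor \lnot C) \lor \lnot D)) \to (B \to \lnot C))}.
((((D \leftrightarrow (B \leftrightarrow D)) \land (\lnot B \lor \lnot C)) \lor ((B \lor \lnot C) \lor \lnot D)) \to (B \to \lnot C)): β-rule — branch into \lnot (((D \leftrightarrow (B \leftrightarrow D)) \land (\lnot B \lor \lnot C)) \lor ((B \lor \lnot C) \lor \lnot D))  //  (B \to \lnot C).
  branch 1 (add \lnot (((D \leftrightarrow (B \leftrightarrow D)) \land (\lnot B \lor \lnot C)) \lor ((B \lor \lnot C) \lor \lnot D))):
    \lnot (((D \leftrightarrow (B \leftrightarrow D)) \land (\lnot B \lor \lnot C)) \lor ((B \lor \lnot C) \lor \lnot D)): α-rule — add \lnot ((D \leftrightarrow (B \leftrightarrow D)) \land (\lnot B \lor \lnot C)), \lnot ((B \lor \lnot C) \lor \lnot D).
    \lnot ((B \lor \lnot C) \lor \lnot D): α-rule — add \lnot (B \lor \lnot C), \lnot \lnot D.
    \lnot (B \lor \lnot C): α-rule — add \lnot B, \lnot \lnot C.
    \lnot ((D \leftrightarrow (B \leftrightarrow D)) \land (\lnot B \lor \lnot C)): β-rule — branch into \lnot (D \leftrightarrow (B \leftrightarrow D))  //  \lnot (\lnot B \lor \lnot C).
      branch 1.1 (add \lnot (D \leftrightarrow (B \leftrightarrow D))):
        \lnot (D \leftrightarrow (B \leftrightarrow D)): β-rule — branch into D, \lnot (B \leftrightarrow D)  //  \lnot D, (B \leftrightarrow D).
          branch 1.1.1 (add D, \lnot (B \leftrightarrow D)):
            \lnot (B \leftrightarrow D): β-rule — branch into B, \lnot D  //  \lnot B, D.
              branch 1.1.1.1 (add B, \lnot D):
                × closes — contains both B and \lnot B.
              branch 1.1.1.2 (add \lnot B, D):
                ○ open, literals {B=false, C=true, D=true}.
          branch 1.1.2 (add \lnot D, (B \leftrightarrow D)):
            × closes — contains both D and \lnot D.
      branch 1.2 (add \lnot (\lnot B \lor \lnot C)):
        \lnot (\lnot B \lor \lnot C): α-rule — add \lnot \lnot B, \lnot \lnot C.
        × closes — contains both B and \lnot B.
  branch 2 (add (B \to \lnot C)):
    (B \to \lnot C): β-rule — branch into \lnot B  //  \lnot C.
      branch 2.1 (add \lnot B):
        ○ open, literals {B=false}.
      branch 2.2 (add \lnot C):
        ○ open, literals {C=false}.
3 branches closed, 3 open.
Each open branch fixes some atoms; the unmentioned ones are free. Counting distinct full assignments: branch {B=false, C=true, D=true} (A) contributes 2 new; branch {B=false} (A, C, D) contributes 6 new; branch {C=false} (A, B, D) contributes 4 new. Total: 12.

12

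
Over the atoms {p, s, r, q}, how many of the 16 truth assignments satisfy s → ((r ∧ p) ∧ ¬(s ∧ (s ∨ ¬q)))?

Initial set: {(s → ((r ∧ p) ∧ ¬(s ∧ (s ∨ ¬q))))}.
(s → ((r ∧ p) ∧ ¬(s ∧ (s ∨ ¬q)))): β-rule — branch into ¬s  //  ((r ∧ p) ∧ ¬(s ∧ (s ∨ ¬q))).
  branch 1 (add ¬s):
    ○ open, literals {s=0}.
  branch 2 (add ((r ∧ p) ∧ ¬(s ∧ (s ∨ ¬q)))):
    ((r ∧ p) ∧ ¬(s ∧ (s ∨ ¬q))): α-rule — add (r ∧ p), ¬(s ∧ (s ∨ ¬q)).
    (r ∧ p): α-rule — add r, p.
    ¬(s ∧ (s ∨ ¬q)): β-rule — branch into ¬s  //  ¬(s ∨ ¬q).
      branch 2.1 (add ¬s):
        ○ open, literals {p=1, r=1, s=0}.
      branch 2.2 (add ¬(s ∨ ¬q)):
        ¬(s ∨ ¬q): α-rule — add ¬s, ¬¬q.
        ○ open, literals {p=1, q=1, r=1, s=0}.
0 branches closed, 3 open.
Each open branch fixes some atoms; the unmentioned ones are free. Counting distinct full assignments: branch {s=0} (p, r, q) contributes 8 new; branch {p=1, r=1, s=0} (q) contributes 0 new; branch {p=1, q=1, r=1, s=0} (none free) contributes 0 new. Total: 8.

8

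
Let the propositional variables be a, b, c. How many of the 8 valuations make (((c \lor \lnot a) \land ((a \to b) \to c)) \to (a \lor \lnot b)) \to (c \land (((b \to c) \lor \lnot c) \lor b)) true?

Initial set: {T ((((c \lor \lnot a) \land ((a \to b) \to c)) \to (a \lor \lnot b)) \to (c \land (((b \to c) \lor \lnot c) \lor b)))}.
T ((((c \lor \lnot a) \land ((a \to b) \to c)) \to (a \lor \lnot b)) \to (c \land (((b \to c) \lor \lnot c) \lor b))): β-rule — branch into F (((c \lor \lnot a) \land ((a \to b) \to c)) \to (a \lor \lnot b))  //  T (c \land (((b \to c) \lor \lnot c) \lor b)).
  branch 1 (add F (((c \lor \lnot a) \land ((a \to b) \to c)) \to (a \lor \lnot b))):
    F (((c \lor \lnot a) \land ((a \to b) \to c)) \to (a \lor \lnot b)): α-rule — add T ((c \lor \lnot a) \land ((a \to b) \to c)), F (a \lor \lnot b).
    T ((c \lor \lnot a) \land ((a \to b) \to c)): α-rule — add T (c \lor \lnot a), T ((a \to b) \to c).
    F (a \lor \lnot b): α-rule — add F a, F \lnot b.
    T (c \lor \lnot a): β-rule — branch into T c  //  T \lnot a.
      branch 1.1 (add T c):
        T ((a \to b) \to c): β-rule — branch into F (a \to b)  //  T c.
          branch 1.1.1 (add F (a \to b)):
            F (a \to b): α-rule — add T a, F b.
            × closes — contains both a and \lnot a.
          branch 1.1.2 (add T c):
            ○ open, literals {a=F, b=T, c=T}.
      branch 1.2 (add T \lnot a):
        T ((a \to b) \to c): β-rule — branch into F (a \to b)  //  T c.
          branch 1.2.1 (add F (a \to b)):
            F (a \to b): α-rule — add T a, F b.
            × closes — contains both a and \lnot a.
          branch 1.2.2 (add T c):
            ○ open, literals {a=F, b=T, c=T}.
  branch 2 (add T (c \land (((b \to c) \lor \lnot c) \lor b))):
    T (c \land (((b \to c) \lor \lnot c) \lor b)): α-rule — add T c, T (((b \to c) \lor \lnot c) \lor b).
    T (((b \to c) \lor \lnot c) \lor b): β-rule — branch into T ((b \to c) \lor \lnot c)  //  T b.
      branch 2.1 (add T ((b \to c) \lor \lnot c)):
        T ((b \to c) \lor \lnot c): β-rule — branch into T (b \to c)  //  T \lnot c.
          branch 2.1.1 (add T (b \to c)):
            T (b \to c): β-rule — branch into F b  //  T c.
              branch 2.1.1.1 (add F b):
                ○ open, literals {b=F, c=T}.
              branch 2.1.1.2 (add T c):
                ○ open, literals {c=T}.
          branch 2.1.2 (add T \lnot c):
            × closes — contains both c and \lnot c.
      branch 2.2 (add T b):
        ○ open, literals {b=T, c=T}.
3 branches closed, 5 open.
Each open branch fixes some atoms; the unmentioned ones are free. Counting distinct full assignments: branch {a=F, b=T, c=T} (none free) contributes 1 new; branch {a=F, b=T, c=T} (none free) contributes 0 new; branch {b=F, c=T} (a) contributes 2 new; branch {c=T} (a, b) contributes 1 new; branch {b=T, c=T} (a) contributes 0 new. Total: 4.

4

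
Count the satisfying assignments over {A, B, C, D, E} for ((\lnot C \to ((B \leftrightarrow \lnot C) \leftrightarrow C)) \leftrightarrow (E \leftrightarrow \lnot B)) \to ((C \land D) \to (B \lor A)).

31

Initial set: {(((\lnot C \to ((B \leftrightarrow \lnot C) \leftrightarrow C)) \leftrightarrow (E \leftrightarrow \lnot B)) \to ((C \land D) \to (B \lor A)))}.
(((\lnot C \to ((B \leftrightarrow \lnot C) \leftrightarrow C)) \leftrightarrow (E \leftrightarrow \lnot B)) \to ((C \land D) \to (B \lor A))): β-rule — branch into \lnot ((\lnot C \to ((B \leftrightarrow \lnot C) \leftrightarrow C)) \leftrightarrow (E \leftrightarrow \lnot B))  //  ((C \land D) \to (B \lor A)).
  branch 1 (add \lnot ((\lnot C \to ((B \leftrightarrow \lnot C) \leftrightarrow C)) \leftrightarrow (E \leftrightarrow \lnot B))):
    \lnot ((\lnot C \to ((B \leftrightarrow \lnot C) \leftrightarrow C)) \leftrightarrow (E \leftrightarrow \lnot B)): β-rule — branch into (\lnot C \to ((B \leftrightarrow \lnot C) \leftrightarrow C)), \lnot (E \leftrightarrow \lnot B)  //  \lnot (\lnot C \to ((B \leftrightarrow \lnot C) \leftrightarrow C)), (E \leftrightarrow \lnot B).
      branch 1.1 (add (\lnot C \to ((B \leftrightarrow \lnot C) \leftrightarrow C)), \lnot (E \leftrightarrow \lnot B)):
        (\lnot C \to ((B \leftrightarrow \lnot C) \leftrightarrow C)): β-rule — branch into \lnot \lnot C  //  ((B \leftrightarrow \lnot C) \leftrightarrow C).
          branch 1.1.1 (add \lnot \lnot C):
            \lnot (E \leftrightarrow \lnot B): β-rule — branch into E, \lnot \lnot B  //  \lnot E, \lnot B.
              branch 1.1.1.1 (add E, \lnot \lnot B):
                ○ open, literals {B=T, C=T, E=T}.
              branch 1.1.1.2 (add \lnot E, \lnot B):
                ○ open, literals {B=F, C=T, E=F}.
          branch 1.1.2 (add ((B \leftrightarrow \lnot C) \leftrightarrow C)):
            \lnot (E \leftrightarrow \lnot B): β-rule — branch into E, \lnot \lnot B  //  \lnot E, \lnot B.
              branch 1.1.2.1 (add E, \lnot \lnot B):
                ((B \leftrightarrow \lnot C) \leftrightarrow C): β-rule — branch into (B \leftrightarrow \lnot C), C  //  \lnot (B \leftrightarrow \lnot C), \lnot C.
                  branch 1.1.2.1.1 (add (B \leftrightarrow \lnot C), C):
                    (B \leftrightarrow \lnot C): β-rule — branch into B, \lnot C  //  \lnot B, \lnot \lnot C.
                      branch 1.1.2.1.1.1 (add B, \lnot C):
                        × closes — contains both C and \lnot C.
                      branch 1.1.2.1.1.2 (add \lnot B, \lnot \lnot C):
                        × closes — contains both B and \lnot B.
                  branch 1.1.2.1.2 (add \lnot (B \leftrightarrow \lnot C), \lnot C):
                    \lnot (B \leftrightarrow \lnot C): β-rule — branch into B, \lnot \lnot C  //  \lnot B, \lnot C.
                      branch 1.1.2.1.2.1 (add B, \lnot \lnot C):
                        × closes — contains both C and \lnot C.
                      branch 1.1.2.1.2.2 (add \lnot B, \lnot C):
                        × closes — contains both B and \lnot B.
              branch 1.1.2.2 (add \lnot E, \lnot B):
                ((B \leftrightarrow \lnot C) \leftrightarrow C): β-rule — branch into (B \leftrightarrow \lnot C), C  //  \lnot (B \leftrightarrow \lnot C), \lnot C.
                  branch 1.1.2.2.1 (add (B \leftrightarrow \lnot C), C):
                    (B \leftrightarrow \lnot C): β-rule — branch into B, \lnot C  //  \lnot B, \lnot \lnot C.
                      branch 1.1.2.2.1.1 (add B, \lnot C):
                        × closes — contains both B and \lnot B.
                      branch 1.1.2.2.1.2 (add \lnot B, \lnot \lnot C):
                        ○ open, literals {B=F, C=T, E=F}.
                  branch 1.1.2.2.2 (add \lnot (B \leftrightarrow \lnot C), \lnot C):
                    \lnot (B \leftrightarrow \lnot C): β-rule — branch into B, \lnot \lnot C  //  \lnot B, \lnot C.
                      branch 1.1.2.2.2.1 (add B, \lnot \lnot C):
                        × closes — contains both B and \lnot B.
                      branch 1.1.2.2.2.2 (add \lnot B, \lnot C):
                        ○ open, literals {B=F, C=F, E=F}.
      branch 1.2 (add \lnot (\lnot C \to ((B \leftrightarrow \lnot C) \leftrightarrow C)), (E \leftrightarrow \lnot B)):
        \lnot (\lnot C \to ((B \leftrightarrow \lnot C) \leftrightarrow C)): α-rule — add \lnot C, \lnot ((B \leftrightarrow \lnot C) \leftrightarrow C).
        (E \leftrightarrow \lnot B): β-rule — branch into E, \lnot B  //  \lnot E, \lnot \lnot B.
          branch 1.2.1 (add E, \lnot B):
            \lnot ((B \leftrightarrow \lnot C) \leftrightarrow C): β-rule — branch into (B \leftrightarrow \lnot C), \lnot C  //  \lnot (B \leftrightarrow \lnot C), C.
              branch 1.2.1.1 (add (B \leftrightarrow \lnot C), \lnot C):
                (B \leftrightarrow \lnot C): β-rule — branch into B, \lnot C  //  \lnot B, \lnot \lnot C.
                  branch 1.2.1.1.1 (add B, \lnot C):
                    × closes — contains both B and \lnot B.
                  branch 1.2.1.1.2 (add \lnot B, \lnot \lnot C):
                    × closes — contains both C and \lnot C.
              branch 1.2.1.2 (add \lnot (B \leftrightarrow \lnot C), C):
                × closes — contains both C and \lnot C.
          branch 1.2.2 (add \lnot E, \lnot \lnot B):
            \lnot ((B \leftrightarrow \lnot C) \leftrightarrow C): β-rule — branch into (B \leftrightarrow \lnot C), \lnot C  //  \lnot (B \leftrightarrow \lnot C), C.
              branch 1.2.2.1 (add (B \leftrightarrow \lnot C), \lnot C):
                (B \leftrightarrow \lnot C): β-rule — branch into B, \lnot C  //  \lnot B, \lnot \lnot C.
                  branch 1.2.2.1.1 (add B, \lnot C):
                    ○ open, literals {B=T, C=F, E=F}.
                  branch 1.2.2.1.2 (add \lnot B, \lnot \lnot C):
                    × closes — contains both B and \lnot B.
              branch 1.2.2.2 (add \lnot (B \leftrightarrow \lnot C), C):
                × closes — contains both C and \lnot C.
  branch 2 (add ((C \land D) \to (B \lor A))):
    ((C \land D) \to (B \lor A)): β-rule — branch into \lnot (C \land D)  //  (B \lor A).
      branch 2.1 (add \lnot (C \land D)):
        \lnot (C \land D): β-rule — branch into \lnot C  //  \lnot D.
          branch 2.1.1 (add \lnot C):
            ○ open, literals {C=F}.
          branch 2.1.2 (add \lnot D):
            ○ open, literals {D=F}.
      branch 2.2 (add (B \lor A)):
        (B \lor A): β-rule — branch into B  //  A.
          branch 2.2.1 (add B):
            ○ open, literals {B=T}.
          branch 2.2.2 (add A):
            ○ open, literals {A=T}.
11 branches closed, 9 open.
Each open branch fixes some atoms; the unmentioned ones are free. Counting distinct full assignments: branch {B=T, C=T, E=T} (A, D) contributes 4 new; branch {B=F, C=T, E=F} (A, D) contributes 4 new; branch {B=F, C=T, E=F} (A, D) contributes 0 new; branch {B=F, C=F, E=F} (A, D) contributes 4 new; branch {B=T, C=F, E=F} (A, D) contributes 4 new; branch {C=F} (A, B, D, E) contributes 8 new; branch {D=F} (A, B, C, E) contributes 4 new; branch {B=T} (A, C, D, E) contributes 2 new; branch {A=T} (B, C, D, E) contributes 1 new. Total: 31.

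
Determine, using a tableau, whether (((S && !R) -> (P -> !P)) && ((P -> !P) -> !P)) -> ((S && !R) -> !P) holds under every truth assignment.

Assume the negation and expand:
Initial set: {!((((S && !R) -> (P -> !P)) && ((P -> !P) -> !P)) -> ((S && !R) -> !P))}.
!((((S && !R) -> (P -> !P)) && ((P -> !P) -> !P)) -> ((S && !R) -> !P)): α-rule — add (((S && !R) -> (P -> !P)) && ((P -> !P) -> !P)), !((S && !R) -> !P).
(((S && !R) -> (P -> !P)) && ((P -> !P) -> !P)): α-rule — add ((S && !R) -> (P -> !P)), ((P -> !P) -> !P).
!((S && !R) -> !P): α-rule — add (S && !R), !!P.
(S && !R): α-rule — add S, !R.
((S && !R) -> (P -> !P)): β-rule — branch into !(S && !R)  //  (P -> !P).
  branch 1 (add !(S && !R)):
    ((P -> !P) -> !P): β-rule — branch into !(P -> !P)  //  !P.
      branch 1.1 (add !(P -> !P)):
        !(P -> !P): α-rule — add P, !!P.
        !(S && !R): β-rule — branch into !S  //  !!R.
          branch 1.1.1 (add !S):
            × closes — contains both S and !S.
          branch 1.1.2 (add !!R):
            × closes — contains both R and !R.
      branch 1.2 (add !P):
        × closes — contains both P and !P.
  branch 2 (add (P -> !P)):
    ((P -> !P) -> !P): β-rule — branch into !(P -> !P)  //  !P.
      branch 2.1 (add !(P -> !P)):
        !(P -> !P): α-rule — add P, !!P.
        (P -> !P): β-rule — branch into !P  //  !P.
          branch 2.1.1 (add !P):
            × closes — contains both P and !P.
          branch 2.1.2 (add !P):
            × closes — contains both P and !P.
      branch 2.2 (add !P):
        × closes — contains both P and !P.
All 6 branches close.
Every branch closed, so the negation is unsatisfiable and the formula is valid.

Valid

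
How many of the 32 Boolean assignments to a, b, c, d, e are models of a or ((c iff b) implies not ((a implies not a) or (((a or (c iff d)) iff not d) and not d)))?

24

Initial set: {T (a or ((c iff b) implies not ((a implies not a) or (((a or (c iff d)) iff not d) and not d))))}.
T (a or ((c iff b) implies not ((a implies not a) or (((a or (c iff d)) iff not d) and not d)))): β-rule — branch into T a  //  T ((c iff b) implies not ((a implies not a) or (((a or (c iff d)) iff not d) and not d))).
  branch 1 (add T a):
    ○ open, literals {a=1}.
  branch 2 (add T ((c iff b) implies not ((a implies not a) or (((a or (c iff d)) iff not d) and not d)))):
    T ((c iff b) implies not ((a implies not a) or (((a or (c iff d)) iff not d) and not d))): β-rule — branch into F (c iff b)  //  T not ((a implies not a) or (((a or (c iff d)) iff not d) and not d)).
      branch 2.1 (add F (c iff b)):
        F (c iff b): β-rule — branch into T c, F b  //  F c, T b.
          branch 2.1.1 (add T c, F b):
            ○ open, literals {b=0, c=1}.
          branch 2.1.2 (add F c, T b):
            ○ open, literals {b=1, c=0}.
      branch 2.2 (add T not ((a implies not a) or (((a or (c iff d)) iff not d) and not d))):
        T not ((a implies not a) or (((a or (c iff d)) iff not d) and not d)): α-rule — add F (a implies not a), F (((a or (c iff d)) iff not d) and not d).
        F (a implies not a): α-rule — add T a, F not a.
        F (((a or (c iff d)) iff not d) and not d): β-rule — branch into F ((a or (c iff d)) iff not d)  //  F not d.
          branch 2.2.1 (add F ((a or (c iff d)) iff not d)):
            F ((a or (c iff d)) iff not d): β-rule — branch into T (a or (c iff d)), F not d  //  F (a or (c iff d)), T not d.
              branch 2.2.1.1 (add T (a or (c iff d)), F not d):
                T (a or (c iff d)): β-rule — branch into T a  //  T (c iff d).
                  branch 2.2.1.1.1 (add T a):
                    ○ open, literals {a=1, d=1}.
                  branch 2.2.1.1.2 (add T (c iff d)):
                    T (c iff d): β-rule — branch into T c, T d  //  F c, F d.
                      branch 2.2.1.1.2.1 (add T c, T d):
                        ○ open, literals {a=1, c=1, d=1}.
                      branch 2.2.1.1.2.2 (add F c, F d):
                        × closes — contains both d and not d.
              branch 2.2.1.2 (add F (a or (c iff d)), T not d):
                F (a or (c iff d)): α-rule — add F a, F (c iff d).
                × closes — contains both a and not a.
          branch 2.2.2 (add F not d):
            ○ open, literals {a=1, d=1}.
2 branches closed, 6 open.
Each open branch fixes some atoms; the unmentioned ones are free. Counting distinct full assignments: branch {a=1} (b, c, d, e) contributes 16 new; branch {b=0, c=1} (a, d, e) contributes 4 new; branch {b=1, c=0} (a, d, e) contributes 4 new; branch {a=1, d=1} (b, c, e) contributes 0 new; branch {a=1, c=1, d=1} (b, e) contributes 0 new; branch {a=1, d=1} (b, c, e) contributes 0 new. Total: 24.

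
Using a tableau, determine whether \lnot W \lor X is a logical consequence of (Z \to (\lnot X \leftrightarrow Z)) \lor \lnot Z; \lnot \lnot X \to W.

Initial set: {((Z \to (\lnot X \leftrightarrow Z)) \lor \lnot Z); (\lnot \lnot X \to W); \lnot (\lnot W \lor X)}.
\lnot (\lnot W \lor X): α-rule — add \lnot \lnot W, \lnot X.
((Z \to (\lnot X \leftrightarrow Z)) \lor \lnot Z): β-rule — branch into (Z \to (\lnot X \leftrightarrow Z))  //  \lnot Z.
  branch 1 (add (Z \to (\lnot X \leftrightarrow Z))):
    (\lnot \lnot X \to W): β-rule — branch into \lnot \lnot \lnot X  //  W.
      branch 1.1 (add \lnot \lnot \lnot X):
        \lnot \lnot \lnot X: drop double negation, giving \lnot X.
        (Z \to (\lnot X \leftrightarrow Z)): β-rule — branch into \lnot Z  //  (\lnot X \leftrightarrow Z).
          branch 1.1.1 (add \lnot Z):
            ○ open, literals {W=T, X=F, Z=F}.
          branch 1.1.2 (add (\lnot X \leftrightarrow Z)):
            (\lnot X \leftrightarrow Z): β-rule — branch into \lnot X, Z  //  \lnot \lnot X, \lnot Z.
              branch 1.1.2.1 (add \lnot X, Z):
                ○ open, literals {W=T, X=F, Z=T}.
              branch 1.1.2.2 (add \lnot \lnot X, \lnot Z):
                × closes — contains both X and \lnot X.
      branch 1.2 (add W):
        (Z \to (\lnot X \leftrightarrow Z)): β-rule — branch into \lnot Z  //  (\lnot X \leftrightarrow Z).
          branch 1.2.1 (add \lnot Z):
            ○ open, literals {W=T, X=F, Z=F}.
          branch 1.2.2 (add (\lnot X \leftrightarrow Z)):
            (\lnot X \leftrightarrow Z): β-rule — branch into \lnot X, Z  //  \lnot \lnot X, \lnot Z.
              branch 1.2.2.1 (add \lnot X, Z):
                ○ open, literals {W=T, X=F, Z=T}.
              branch 1.2.2.2 (add \lnot \lnot X, \lnot Z):
                × closes — contains both X and \lnot X.
  branch 2 (add \lnot Z):
    (\lnot \lnot X \to W): β-rule — branch into \lnot \lnot \lnot X  //  W.
      branch 2.1 (add \lnot \lnot \lnot X):
        \lnot \lnot \lnot X: drop double negation, giving \lnot X.
        ○ open, literals {W=T, X=F, Z=F}.
      branch 2.2 (add W):
        ○ open, literals {W=T, X=F, Z=F}.
2 branches closed, 6 open.
An open branch gives a countermodel: W=T, X=F, Z=F (unmentioned atoms arbitrary); the premises hold there but the conclusion fails.

No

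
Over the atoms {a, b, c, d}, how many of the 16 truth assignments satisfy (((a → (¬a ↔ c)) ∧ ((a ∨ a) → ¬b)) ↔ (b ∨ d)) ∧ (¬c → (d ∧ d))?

Initial set: {((((a → (¬a ↔ c)) ∧ ((a ∨ a) → ¬b)) ↔ (b ∨ d)) ∧ (¬c → (d ∧ d)))}.
((((a → (¬a ↔ c)) ∧ ((a ∨ a) → ¬b)) ↔ (b ∨ d)) ∧ (¬c → (d ∧ d))): α-rule — add (((a → (¬a ↔ c)) ∧ ((a ∨ a) → ¬b)) ↔ (b ∨ d)), (¬c → (d ∧ d)).
(((a → (¬a ↔ c)) ∧ ((a ∨ a) → ¬b)) ↔ (b ∨ d)): β-rule — branch into ((a → (¬a ↔ c)) ∧ ((a ∨ a) → ¬b)), (b ∨ d)  //  ¬((a → (¬a ↔ c)) ∧ ((a ∨ a) → ¬b)), ¬(b ∨ d).
  branch 1 (add ((a → (¬a ↔ c)) ∧ ((a ∨ a) → ¬b)), (b ∨ d)):
    ((a → (¬a ↔ c)) ∧ ((a ∨ a) → ¬b)): α-rule — add (a → (¬a ↔ c)), ((a ∨ a) → ¬b).
    (¬c → (d ∧ d)): β-rule — branch into ¬¬c  //  (d ∧ d).
      branch 1.1 (add ¬¬c):
        (b ∨ d): β-rule — branch into b  //  d.
          branch 1.1.1 (add b):
            (a → (¬a ↔ c)): β-rule — branch into ¬a  //  (¬a ↔ c).
              branch 1.1.1.1 (add ¬a):
                ((a ∨ a) → ¬b): β-rule — branch into ¬(a ∨ a)  //  ¬b.
                  branch 1.1.1.1.1 (add ¬(a ∨ a)):
                    ¬(a ∨ a): α-rule — add ¬a, ¬a.
                    ○ open, literals {a=F, b=T, c=T}.
                  branch 1.1.1.1.2 (add ¬b):
                    × closes — contains both b and ¬b.
              branch 1.1.1.2 (add (¬a ↔ c)):
                ((a ∨ a) → ¬b): β-rule — branch into ¬(a ∨ a)  //  ¬b.
                  branch 1.1.1.2.1 (add ¬(a ∨ a)):
                    ¬(a ∨ a): α-rule — add ¬a, ¬a.
                    (¬a ↔ c): β-rule — branch into ¬a, c  //  ¬¬a, ¬c.
                      branch 1.1.1.2.1.1 (add ¬a, c):
                        ○ open, literals {a=F, b=T, c=T}.
                      branch 1.1.1.2.1.2 (add ¬¬a, ¬c):
                        × closes — contains both a and ¬a.
                  branch 1.1.1.2.2 (add ¬b):
                    × closes — contains both b and ¬b.
          branch 1.1.2 (add d):
            (a → (¬a ↔ c)): β-rule — branch into ¬a  //  (¬a ↔ c).
              branch 1.1.2.1 (add ¬a):
                ((a ∨ a) → ¬b): β-rule — branch into ¬(a ∨ a)  //  ¬b.
                  branch 1.1.2.1.1 (add ¬(a ∨ a)):
                    ¬(a ∨ a): α-rule — add ¬a, ¬a.
                    ○ open, literals {a=F, c=T, d=T}.
                  branch 1.1.2.1.2 (add ¬b):
                    ○ open, literals {a=F, b=F, c=T, d=T}.
              branch 1.1.2.2 (add (¬a ↔ c)):
                ((a ∨ a) → ¬b): β-rule — branch into ¬(a ∨ a)  //  ¬b.
                  branch 1.1.2.2.1 (add ¬(a ∨ a)):
                    ¬(a ∨ a): α-rule — add ¬a, ¬a.
                    (¬a ↔ c): β-rule — branch into ¬a, c  //  ¬¬a, ¬c.
                      branch 1.1.2.2.1.1 (add ¬a, c):
                        ○ open, literals {a=F, c=T, d=T}.
                      branch 1.1.2.2.1.2 (add ¬¬a, ¬c):
                        × closes — contains both a and ¬a.
                  branch 1.1.2.2.2 (add ¬b):
                    (¬a ↔ c): β-rule — branch into ¬a, c  //  ¬¬a, ¬c.
                      branch 1.1.2.2.2.1 (add ¬a, c):
                        ○ open, literals {a=F, b=F, c=T, d=T}.
                      branch 1.1.2.2.2.2 (add ¬¬a, ¬c):
                        × closes — contains both c and ¬c.
      branch 1.2 (add (d ∧ d)):
        (d ∧ d): α-rule — add d, d.
        (b ∨ d): β-rule — branch into b  //  d.
          branch 1.2.1 (add b):
            (a → (¬a ↔ c)): β-rule — branch into ¬a  //  (¬a ↔ c).
              branch 1.2.1.1 (add ¬a):
                ((a ∨ a) → ¬b): β-rule — branch into ¬(a ∨ a)  //  ¬b.
                  branch 1.2.1.1.1 (add ¬(a ∨ a)):
                    ¬(a ∨ a): α-rule — add ¬a, ¬a.
                    ○ open, literals {a=F, b=T, d=T}.
                  branch 1.2.1.1.2 (add ¬b):
                    × closes — contains both b and ¬b.
              branch 1.2.1.2 (add (¬a ↔ c)):
                ((a ∨ a) → ¬b): β-rule — branch into ¬(a ∨ a)  //  ¬b.
                  branch 1.2.1.2.1 (add ¬(a ∨ a)):
                    ¬(a ∨ a): α-rule — add ¬a, ¬a.
                    (¬a ↔ c): β-rule — branch into ¬a, c  //  ¬¬a, ¬c.
                      branch 1.2.1.2.1.1 (add ¬a, c):
                        ○ open, literals {a=F, b=T, c=T, d=T}.
                      branch 1.2.1.2.1.2 (add ¬¬a, ¬c):
                        × closes — contains both a and ¬a.
                  branch 1.2.1.2.2 (add ¬b):
                    × closes — contains both b and ¬b.
          branch 1.2.2 (add d):
            (a → (¬a ↔ c)): β-rule — branch into ¬a  //  (¬a ↔ c).
              branch 1.2.2.1 (add ¬a):
                ((a ∨ a) → ¬b): β-rule — branch into ¬(a ∨ a)  //  ¬b.
                  branch 1.2.2.1.1 (add ¬(a ∨ a)):
                    ¬(a ∨ a): α-rule — add ¬a, ¬a.
                    ○ open, literals {a=F, d=T}.
                  branch 1.2.2.1.2 (add ¬b):
                    ○ open, literals {a=F, b=F, d=T}.
              branch 1.2.2.2 (add (¬a ↔ c)):
                ((a ∨ a) → ¬b): β-rule — branch into ¬(a ∨ a)  //  ¬b.
                  branch 1.2.2.2.1 (add ¬(a ∨ a)):
                    ¬(a ∨ a): α-rule — add ¬a, ¬a.
                    (¬a ↔ c): β-rule — branch into ¬a, c  //  ¬¬a, ¬c.
                      branch 1.2.2.2.1.1 (add ¬a, c):
                        ○ open, literals {a=F, c=T, d=T}.
                      branch 1.2.2.2.1.2 (add ¬¬a, ¬c):
                        × closes — contains both a and ¬a.
                  branch 1.2.2.2.2 (add ¬b):
                    (¬a ↔ c): β-rule — branch into ¬a, c  //  ¬¬a, ¬c.
                      branch 1.2.2.2.2.1 (add ¬a, c):
                        ○ open, literals {a=F, b=F, c=T, d=T}.
                      branch 1.2.2.2.2.2 (add ¬¬a, ¬c):
                        ○ open, literals {a=T, b=F, c=F, d=T}.
  branch 2 (add ¬((a → (¬a ↔ c)) ∧ ((a ∨ a) → ¬b)), ¬(b ∨ d)):
    ¬(b ∨ d): α-rule — add ¬b, ¬d.
    (¬c → (d ∧ d)): β-rule — branch into ¬¬c  //  (d ∧ d).
      branch 2.1 (add ¬¬c):
        ¬((a → (¬a ↔ c)) ∧ ((a ∨ a) → ¬b)): β-rule — branch into ¬(a → (¬a ↔ c))  //  ¬((a ∨ a) → ¬b).
          branch 2.1.1 (add ¬(a → (¬a ↔ c))):
            ¬(a → (¬a ↔ c)): α-rule — add a, ¬(¬a ↔ c).
            ¬(¬a ↔ c): β-rule — branch into ¬a, ¬c  //  ¬¬a, c.
              branch 2.1.1.1 (add ¬a, ¬c):
                × closes — contains both a and ¬a.
              branch 2.1.1.2 (add ¬¬a, c):
                ○ open, literals {a=T, b=F, c=T, d=F}.
          branch 2.1.2 (add ¬((a ∨ a) → ¬b)):
            ¬((a ∨ a) → ¬b): α-rule — add (a ∨ a), ¬¬b.
            × closes — contains both b and ¬b.
      branch 2.2 (add (d ∧ d)):
        (d ∧ d): α-rule — add d, d.
        × closes — contains both d and ¬d.
12 branches closed, 14 open.
Each open branch fixes some atoms; the unmentioned ones are free. Counting distinct full assignments: branch {a=F, b=T, c=T} (d) contributes 2 new; branch {a=F, b=T, c=T} (d) contributes 0 new; branch {a=F, c=T, d=T} (b) contributes 1 new; branch {a=F, b=F, c=T, d=T} (none free) contributes 0 new; branch {a=F, c=T, d=T} (b) contributes 0 new; branch {a=F, b=F, c=T, d=T} (none free) contributes 0 new; branch {a=F, b=T, d=T} (c) contributes 1 new; branch {a=F, b=T, c=T, d=T} (none free) contributes 0 new; branch {a=F, d=T} (b, c) contributes 1 new; branch {a=F, b=F, d=T} (c) contributes 0 new; branch {a=F, c=T, d=T} (b) contributes 0 new; branch {a=F, b=F, c=T, d=T} (none free) contributes 0 new; branch {a=T, b=F, c=F, d=T} (none free) contributes 1 new; branch {a=T, b=F, c=T, d=F} (none free) contributes 1 new. Total: 7.

7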